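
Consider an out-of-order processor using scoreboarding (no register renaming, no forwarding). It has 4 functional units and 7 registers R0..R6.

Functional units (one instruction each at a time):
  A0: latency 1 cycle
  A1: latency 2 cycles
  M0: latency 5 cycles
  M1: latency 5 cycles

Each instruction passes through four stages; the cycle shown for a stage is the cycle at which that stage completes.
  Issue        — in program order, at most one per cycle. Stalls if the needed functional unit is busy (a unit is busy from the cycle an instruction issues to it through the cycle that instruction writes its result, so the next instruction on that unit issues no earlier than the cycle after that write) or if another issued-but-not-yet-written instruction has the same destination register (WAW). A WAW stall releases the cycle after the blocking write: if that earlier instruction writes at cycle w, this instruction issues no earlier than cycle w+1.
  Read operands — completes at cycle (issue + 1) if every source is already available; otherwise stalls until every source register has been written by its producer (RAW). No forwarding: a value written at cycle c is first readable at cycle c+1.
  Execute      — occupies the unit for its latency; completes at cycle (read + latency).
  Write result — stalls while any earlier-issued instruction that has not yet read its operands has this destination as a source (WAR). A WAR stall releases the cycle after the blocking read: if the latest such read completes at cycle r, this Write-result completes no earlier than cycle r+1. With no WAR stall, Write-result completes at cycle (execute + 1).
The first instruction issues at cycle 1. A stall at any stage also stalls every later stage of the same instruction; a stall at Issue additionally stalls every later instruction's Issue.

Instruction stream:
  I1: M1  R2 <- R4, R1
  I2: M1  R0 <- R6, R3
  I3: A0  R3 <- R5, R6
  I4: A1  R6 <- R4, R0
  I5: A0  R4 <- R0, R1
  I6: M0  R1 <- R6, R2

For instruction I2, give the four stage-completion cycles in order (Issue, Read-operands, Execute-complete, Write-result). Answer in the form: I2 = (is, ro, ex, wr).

I1 -> (1, 2, 7, 8)
I2 -> (9, 10, 15, 16)  // struct: M1 busy until I1 writes@8
I3 -> (10, 11, 12, 13)
I4 -> (11, 17, 19, 20)  // RAW R0: wait I2 write@16
I5 -> (14, 17, 18, 19)  // struct: A0 busy until I3 writes@13, RAW R0: wait I2 write@16
I6 -> (15, 21, 26, 27)  // RAW R6: wait I4 write@20

I2 = (9, 10, 15, 16)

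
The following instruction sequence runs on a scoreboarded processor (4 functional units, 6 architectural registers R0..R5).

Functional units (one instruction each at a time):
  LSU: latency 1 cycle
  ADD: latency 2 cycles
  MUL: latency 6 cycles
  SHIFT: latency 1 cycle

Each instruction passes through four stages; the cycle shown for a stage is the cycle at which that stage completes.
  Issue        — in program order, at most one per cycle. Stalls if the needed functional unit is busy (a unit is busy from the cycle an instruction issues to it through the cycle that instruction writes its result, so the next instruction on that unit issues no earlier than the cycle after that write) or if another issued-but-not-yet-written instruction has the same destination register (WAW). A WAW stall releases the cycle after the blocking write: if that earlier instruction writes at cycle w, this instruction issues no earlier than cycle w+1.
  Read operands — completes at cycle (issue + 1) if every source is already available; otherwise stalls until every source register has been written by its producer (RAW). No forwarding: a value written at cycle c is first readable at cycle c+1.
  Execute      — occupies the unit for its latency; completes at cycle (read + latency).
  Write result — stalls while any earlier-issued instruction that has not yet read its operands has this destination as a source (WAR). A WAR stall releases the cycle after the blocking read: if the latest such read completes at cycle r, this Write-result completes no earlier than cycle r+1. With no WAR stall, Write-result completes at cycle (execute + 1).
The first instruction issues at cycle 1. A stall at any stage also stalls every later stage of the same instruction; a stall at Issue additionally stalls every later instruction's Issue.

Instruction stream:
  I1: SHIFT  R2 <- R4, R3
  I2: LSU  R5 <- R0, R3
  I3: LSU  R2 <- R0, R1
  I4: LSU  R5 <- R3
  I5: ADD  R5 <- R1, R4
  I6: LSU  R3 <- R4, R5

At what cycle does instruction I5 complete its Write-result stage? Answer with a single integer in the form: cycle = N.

[1] I1 issues→SHIFT
[2] I1 reads | I2 issues→LSU
[3] I1 exec-done | I2 reads
[4] I1 writes R2 | I2 exec-done
[5] I2 writes R5
[6] I3 issues→LSU
[7] I3 reads
[8] I3 exec-done
[9] I3 writes R2
[10] I4 issues→LSU
[11] I4 reads
[12] I4 exec-done
[13] I4 writes R5
[14] I5 issues→ADD
[15] I5 reads | I6 issues→LSU
[17] I5 exec-done
[18] I5 writes R5
[19] I6 reads
[20] I6 exec-done
[21] I6 writes R3

cycle = 18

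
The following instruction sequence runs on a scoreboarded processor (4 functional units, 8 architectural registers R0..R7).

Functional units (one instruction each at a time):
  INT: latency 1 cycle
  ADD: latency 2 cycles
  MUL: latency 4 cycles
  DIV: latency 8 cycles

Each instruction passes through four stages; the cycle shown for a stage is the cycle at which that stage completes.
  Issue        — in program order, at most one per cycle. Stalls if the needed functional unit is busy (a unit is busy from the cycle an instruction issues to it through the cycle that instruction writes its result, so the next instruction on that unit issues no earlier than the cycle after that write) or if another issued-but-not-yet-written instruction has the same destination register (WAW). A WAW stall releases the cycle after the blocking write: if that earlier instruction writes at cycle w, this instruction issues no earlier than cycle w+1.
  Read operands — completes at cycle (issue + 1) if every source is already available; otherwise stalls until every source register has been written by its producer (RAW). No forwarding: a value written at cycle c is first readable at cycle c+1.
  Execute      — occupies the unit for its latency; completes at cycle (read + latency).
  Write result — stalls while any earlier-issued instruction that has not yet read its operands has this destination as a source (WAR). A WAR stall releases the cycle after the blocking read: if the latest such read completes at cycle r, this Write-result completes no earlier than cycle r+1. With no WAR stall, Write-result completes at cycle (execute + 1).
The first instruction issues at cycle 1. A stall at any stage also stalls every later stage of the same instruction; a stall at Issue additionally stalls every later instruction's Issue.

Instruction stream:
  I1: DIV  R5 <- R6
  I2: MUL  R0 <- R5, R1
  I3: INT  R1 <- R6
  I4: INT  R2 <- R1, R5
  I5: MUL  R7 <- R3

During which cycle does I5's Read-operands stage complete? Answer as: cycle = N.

1) issue 1, read 2, done 10, write 11
2) issue 2, read 12, done 16, write 17  <RAW R5: wait I1 write@11>
3) issue 3, read 4, done 5, write 13  <WAR R1: wait I2 read@12>
4) issue 14, read 15, done 16, write 17  <struct: INT busy until I3 writes@13>
5) issue 18, read 19, done 23, write 24  <struct: MUL busy until I2 writes@17>

cycle = 19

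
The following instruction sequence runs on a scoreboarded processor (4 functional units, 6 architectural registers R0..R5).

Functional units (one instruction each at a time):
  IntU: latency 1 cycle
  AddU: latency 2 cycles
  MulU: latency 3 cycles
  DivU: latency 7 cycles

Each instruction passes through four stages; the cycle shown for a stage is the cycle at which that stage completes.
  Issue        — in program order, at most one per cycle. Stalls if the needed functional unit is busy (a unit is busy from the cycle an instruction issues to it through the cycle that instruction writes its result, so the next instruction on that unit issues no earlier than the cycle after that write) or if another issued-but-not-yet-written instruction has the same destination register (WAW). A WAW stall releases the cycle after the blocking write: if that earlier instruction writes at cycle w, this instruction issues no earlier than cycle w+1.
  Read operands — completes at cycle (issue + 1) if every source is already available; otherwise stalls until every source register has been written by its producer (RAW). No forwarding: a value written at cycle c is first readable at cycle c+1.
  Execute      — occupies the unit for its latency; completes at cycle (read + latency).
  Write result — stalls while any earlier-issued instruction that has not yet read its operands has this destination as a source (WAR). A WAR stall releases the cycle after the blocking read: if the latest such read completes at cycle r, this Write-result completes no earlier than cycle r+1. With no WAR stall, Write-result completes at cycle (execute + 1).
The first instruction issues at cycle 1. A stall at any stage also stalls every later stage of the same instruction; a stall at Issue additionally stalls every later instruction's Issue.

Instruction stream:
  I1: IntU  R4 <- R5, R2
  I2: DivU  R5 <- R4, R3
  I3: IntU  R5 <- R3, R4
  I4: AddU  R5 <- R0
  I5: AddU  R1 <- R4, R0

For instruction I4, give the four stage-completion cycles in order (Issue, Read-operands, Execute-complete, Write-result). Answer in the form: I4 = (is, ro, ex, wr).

I4 = (18, 19, 21, 22)

cycle 1: I1→IntU
cycle 2: I1 RO · I2→DivU
cycle 3: I1 EX
cycle 4: I1 WR R4
cycle 5: I2 RO
cycle 12: I2 EX
cycle 13: I2 WR R5
cycle 14: I3→IntU
cycle 15: I3 RO
cycle 16: I3 EX
cycle 17: I3 WR R5
cycle 18: I4→AddU
cycle 19: I4 RO
cycle 21: I4 EX
cycle 22: I4 WR R5
cycle 23: I5→AddU
cycle 24: I5 RO
cycle 26: I5 EX
cycle 27: I5 WR R1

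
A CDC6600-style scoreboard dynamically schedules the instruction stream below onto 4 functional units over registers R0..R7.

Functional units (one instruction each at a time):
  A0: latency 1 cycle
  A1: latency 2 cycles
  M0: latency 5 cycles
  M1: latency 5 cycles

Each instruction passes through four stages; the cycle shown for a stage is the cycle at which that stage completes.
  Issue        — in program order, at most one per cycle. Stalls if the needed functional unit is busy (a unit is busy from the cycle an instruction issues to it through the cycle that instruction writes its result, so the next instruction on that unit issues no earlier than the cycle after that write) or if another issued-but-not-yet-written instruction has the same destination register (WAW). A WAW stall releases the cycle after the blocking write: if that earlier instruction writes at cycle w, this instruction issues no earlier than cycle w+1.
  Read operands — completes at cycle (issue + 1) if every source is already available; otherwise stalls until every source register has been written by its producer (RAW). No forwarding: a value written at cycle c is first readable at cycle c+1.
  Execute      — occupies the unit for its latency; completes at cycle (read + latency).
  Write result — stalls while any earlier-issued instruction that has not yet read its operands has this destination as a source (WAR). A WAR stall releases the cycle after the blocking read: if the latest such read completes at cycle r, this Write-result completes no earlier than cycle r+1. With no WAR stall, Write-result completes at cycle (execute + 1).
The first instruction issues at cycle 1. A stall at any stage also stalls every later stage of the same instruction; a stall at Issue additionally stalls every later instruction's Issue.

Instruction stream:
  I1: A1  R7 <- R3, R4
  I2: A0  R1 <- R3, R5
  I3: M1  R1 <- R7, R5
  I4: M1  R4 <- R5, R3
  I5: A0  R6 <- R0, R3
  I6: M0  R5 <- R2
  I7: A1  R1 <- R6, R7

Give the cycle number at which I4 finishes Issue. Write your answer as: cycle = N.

1) issue 1, read 2, done 4, write 5
2) issue 2, read 3, done 4, write 5
3) issue 6, read 7, done 12, write 13  <WAW R1: wait I2 write@5>
4) issue 14, read 15, done 20, write 21  <struct: M1 busy until I3 writes@13>
5) issue 15, read 16, done 17, write 18
6) issue 16, read 17, done 22, write 23
7) issue 17, read 19, done 21, write 22  <RAW R6: wait I5 write@18>

cycle = 14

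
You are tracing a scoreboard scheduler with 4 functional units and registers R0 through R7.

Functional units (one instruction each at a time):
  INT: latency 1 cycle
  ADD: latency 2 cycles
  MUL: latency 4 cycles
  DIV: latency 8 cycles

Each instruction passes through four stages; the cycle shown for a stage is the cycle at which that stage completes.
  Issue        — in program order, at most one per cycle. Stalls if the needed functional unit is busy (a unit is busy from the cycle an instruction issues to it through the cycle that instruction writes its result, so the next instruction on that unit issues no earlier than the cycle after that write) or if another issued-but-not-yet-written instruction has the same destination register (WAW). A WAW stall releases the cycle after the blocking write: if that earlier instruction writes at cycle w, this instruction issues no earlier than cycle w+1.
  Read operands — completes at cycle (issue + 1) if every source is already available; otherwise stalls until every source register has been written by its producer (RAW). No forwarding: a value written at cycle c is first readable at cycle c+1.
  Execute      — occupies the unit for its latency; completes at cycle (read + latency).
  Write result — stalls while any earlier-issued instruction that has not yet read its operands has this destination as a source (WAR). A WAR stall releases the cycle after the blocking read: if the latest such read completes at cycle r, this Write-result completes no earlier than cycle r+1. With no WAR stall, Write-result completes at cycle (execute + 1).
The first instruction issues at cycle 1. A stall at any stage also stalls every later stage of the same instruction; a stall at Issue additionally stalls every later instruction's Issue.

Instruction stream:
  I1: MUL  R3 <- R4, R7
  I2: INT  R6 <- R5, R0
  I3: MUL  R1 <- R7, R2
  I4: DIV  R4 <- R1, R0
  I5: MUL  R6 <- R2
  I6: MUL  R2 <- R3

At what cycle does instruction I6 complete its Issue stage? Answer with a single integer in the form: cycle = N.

I1  is:1  ro:2  ex:6  wr:7
I2  is:2  ro:3  ex:4  wr:5
I3  is:8  ro:9  ex:13  wr:14  — struct: MUL busy until I1 writes@7
I4  is:9  ro:15  ex:23  wr:24  — RAW R1: wait I3 write@14
I5  is:15  ro:16  ex:20  wr:21  — struct: MUL busy until I3 writes@14
I6  is:22  ro:23  ex:27  wr:28  — struct: MUL busy until I5 writes@21

cycle = 22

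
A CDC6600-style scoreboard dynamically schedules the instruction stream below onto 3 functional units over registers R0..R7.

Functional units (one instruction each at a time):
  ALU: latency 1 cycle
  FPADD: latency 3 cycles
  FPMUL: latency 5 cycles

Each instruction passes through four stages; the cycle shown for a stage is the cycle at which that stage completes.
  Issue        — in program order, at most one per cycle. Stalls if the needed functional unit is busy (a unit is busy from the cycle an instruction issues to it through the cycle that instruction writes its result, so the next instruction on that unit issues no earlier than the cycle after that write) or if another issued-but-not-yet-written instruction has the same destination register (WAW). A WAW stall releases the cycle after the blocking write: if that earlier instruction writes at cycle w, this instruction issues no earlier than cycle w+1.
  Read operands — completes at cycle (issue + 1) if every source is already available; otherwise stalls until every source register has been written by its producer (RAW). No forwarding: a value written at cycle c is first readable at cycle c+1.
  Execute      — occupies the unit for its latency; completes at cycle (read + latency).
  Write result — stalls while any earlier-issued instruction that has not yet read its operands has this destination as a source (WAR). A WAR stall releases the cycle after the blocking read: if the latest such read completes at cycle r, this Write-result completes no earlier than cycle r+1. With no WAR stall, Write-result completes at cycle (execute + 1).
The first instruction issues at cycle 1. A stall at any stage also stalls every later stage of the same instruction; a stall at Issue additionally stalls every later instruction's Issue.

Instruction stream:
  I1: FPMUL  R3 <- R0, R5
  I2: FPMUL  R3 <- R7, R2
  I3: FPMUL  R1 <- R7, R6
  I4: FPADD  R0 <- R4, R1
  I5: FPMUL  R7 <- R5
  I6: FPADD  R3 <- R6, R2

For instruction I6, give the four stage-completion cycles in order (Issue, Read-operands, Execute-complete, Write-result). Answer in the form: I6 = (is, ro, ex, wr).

c1: I1→FPMUL
c2: I1 RO
c7: I1 EX
c8: I1 WR R3
c9: I2→FPMUL
c10: I2 RO
c15: I2 EX
c16: I2 WR R3
c17: I3→FPMUL
c18: I3 RO, I4→FPADD
c23: I3 EX
c24: I3 WR R1
c25: I4 RO, I5→FPMUL
c26: I5 RO
c28: I4 EX
c29: I4 WR R0
c30: I6→FPADD
c31: I5 EX, I6 RO
c32: I5 WR R7
c34: I6 EX
c35: I6 WR R3

I6 = (30, 31, 34, 35)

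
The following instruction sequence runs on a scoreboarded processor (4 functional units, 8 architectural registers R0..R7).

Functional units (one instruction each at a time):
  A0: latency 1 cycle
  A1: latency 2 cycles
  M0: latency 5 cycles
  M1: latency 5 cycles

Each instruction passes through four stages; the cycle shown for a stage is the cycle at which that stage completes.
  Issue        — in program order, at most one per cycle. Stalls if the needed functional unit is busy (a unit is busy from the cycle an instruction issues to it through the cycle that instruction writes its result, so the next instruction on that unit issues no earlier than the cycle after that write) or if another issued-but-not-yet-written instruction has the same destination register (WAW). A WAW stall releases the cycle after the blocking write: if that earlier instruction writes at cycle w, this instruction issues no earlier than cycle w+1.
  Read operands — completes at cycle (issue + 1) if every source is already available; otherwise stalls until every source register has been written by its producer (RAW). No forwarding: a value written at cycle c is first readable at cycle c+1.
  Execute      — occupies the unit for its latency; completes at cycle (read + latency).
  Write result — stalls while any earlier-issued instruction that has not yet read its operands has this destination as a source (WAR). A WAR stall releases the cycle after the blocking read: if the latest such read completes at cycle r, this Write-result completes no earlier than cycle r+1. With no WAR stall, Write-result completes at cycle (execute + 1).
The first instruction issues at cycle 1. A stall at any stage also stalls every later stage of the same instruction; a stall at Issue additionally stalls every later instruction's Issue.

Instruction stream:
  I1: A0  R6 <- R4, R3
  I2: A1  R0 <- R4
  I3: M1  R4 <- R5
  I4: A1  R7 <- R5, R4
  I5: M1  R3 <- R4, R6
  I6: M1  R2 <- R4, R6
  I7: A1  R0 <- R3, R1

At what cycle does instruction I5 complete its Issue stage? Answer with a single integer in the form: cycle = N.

cycle = 11

I1 -> (1, 2, 3, 4)
I2 -> (2, 3, 5, 6)
I3 -> (3, 4, 9, 10)
I4 -> (7, 11, 13, 14)  // struct: A1 busy until I2 writes@6, RAW R4: wait I3 write@10
I5 -> (11, 12, 17, 18)  // struct: M1 busy until I3 writes@10
I6 -> (19, 20, 25, 26)  // struct: M1 busy until I5 writes@18
I7 -> (20, 21, 23, 24)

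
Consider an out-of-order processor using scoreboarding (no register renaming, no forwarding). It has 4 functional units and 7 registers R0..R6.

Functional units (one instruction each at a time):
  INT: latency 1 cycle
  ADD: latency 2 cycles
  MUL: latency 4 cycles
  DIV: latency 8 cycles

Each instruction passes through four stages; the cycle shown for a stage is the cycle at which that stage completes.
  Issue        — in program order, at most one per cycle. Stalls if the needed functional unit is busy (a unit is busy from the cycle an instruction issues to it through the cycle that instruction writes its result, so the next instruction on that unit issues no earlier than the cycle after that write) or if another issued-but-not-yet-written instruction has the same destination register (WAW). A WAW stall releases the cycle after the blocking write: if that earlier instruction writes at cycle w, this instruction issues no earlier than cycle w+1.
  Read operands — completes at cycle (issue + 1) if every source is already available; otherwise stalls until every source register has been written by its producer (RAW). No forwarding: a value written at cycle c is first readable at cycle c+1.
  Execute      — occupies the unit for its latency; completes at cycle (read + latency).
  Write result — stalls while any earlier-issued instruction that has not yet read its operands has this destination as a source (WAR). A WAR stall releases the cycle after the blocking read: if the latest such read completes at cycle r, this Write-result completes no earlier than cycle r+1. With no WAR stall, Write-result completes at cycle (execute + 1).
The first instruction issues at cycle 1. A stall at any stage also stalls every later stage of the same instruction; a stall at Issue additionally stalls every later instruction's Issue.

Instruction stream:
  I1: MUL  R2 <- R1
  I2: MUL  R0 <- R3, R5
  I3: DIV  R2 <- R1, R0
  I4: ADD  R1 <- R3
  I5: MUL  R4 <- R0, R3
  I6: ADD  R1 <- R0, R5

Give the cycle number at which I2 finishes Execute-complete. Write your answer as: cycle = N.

1) issue 1, read 2, done 6, write 7
2) issue 8, read 9, done 13, write 14  <struct: MUL busy until I1 writes@7>
3) issue 9, read 15, done 23, write 24  <RAW R0: wait I2 write@14>
4) issue 10, read 11, done 13, write 16  <WAR R1: wait I3 read@15>
5) issue 15, read 16, done 20, write 21  <struct: MUL busy until I2 writes@14>
6) issue 17, read 18, done 20, write 21  <struct: ADD busy until I4 writes@16>

cycle = 13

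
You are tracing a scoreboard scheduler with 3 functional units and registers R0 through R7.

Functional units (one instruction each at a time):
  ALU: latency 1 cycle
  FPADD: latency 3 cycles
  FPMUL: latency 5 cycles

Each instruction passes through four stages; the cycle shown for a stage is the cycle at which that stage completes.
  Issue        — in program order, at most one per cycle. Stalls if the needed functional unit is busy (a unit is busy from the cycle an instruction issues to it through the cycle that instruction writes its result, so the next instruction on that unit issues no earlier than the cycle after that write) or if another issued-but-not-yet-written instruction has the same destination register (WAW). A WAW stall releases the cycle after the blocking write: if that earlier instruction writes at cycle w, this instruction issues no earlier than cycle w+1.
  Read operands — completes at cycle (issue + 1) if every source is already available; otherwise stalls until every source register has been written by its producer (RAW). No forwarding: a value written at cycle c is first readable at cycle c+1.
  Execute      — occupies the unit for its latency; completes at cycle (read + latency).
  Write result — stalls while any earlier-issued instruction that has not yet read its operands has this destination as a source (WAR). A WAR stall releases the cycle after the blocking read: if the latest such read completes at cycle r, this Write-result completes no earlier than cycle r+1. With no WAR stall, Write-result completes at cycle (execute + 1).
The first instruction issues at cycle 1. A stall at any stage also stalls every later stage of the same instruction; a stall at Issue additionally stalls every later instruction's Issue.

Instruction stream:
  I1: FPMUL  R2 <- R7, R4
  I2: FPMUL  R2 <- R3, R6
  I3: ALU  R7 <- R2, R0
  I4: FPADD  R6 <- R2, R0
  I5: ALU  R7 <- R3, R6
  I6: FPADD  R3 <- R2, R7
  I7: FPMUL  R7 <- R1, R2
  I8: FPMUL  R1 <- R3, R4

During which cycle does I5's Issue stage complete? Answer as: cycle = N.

cycle = 20

t=1  issue I1 (FPMUL)
t=2  I1 read-ops
t=7  I1 finished on FPMUL
t=8  I1→R2
t=9  issue I2 (FPMUL)
t=10  I2 read-ops; issue I3 (ALU)
t=11  issue I4 (FPADD)
t=15  I2 finished on FPMUL
t=16  I2→R2
t=17  I3 read-ops; I4 read-ops
t=18  I3 finished on ALU
t=19  I3→R7
t=20  I4 finished on FPADD; issue I5 (ALU)
t=21  I4→R6
t=22  I5 read-ops; issue I6 (FPADD)
t=23  I5 finished on ALU
t=24  I5→R7
t=25  I6 read-ops; issue I7 (FPMUL)
t=26  I7 read-ops
t=28  I6 finished on FPADD
t=29  I6→R3
t=31  I7 finished on FPMUL
t=32  I7→R7
t=33  issue I8 (FPMUL)
t=34  I8 read-ops
t=39  I8 finished on FPMUL
t=40  I8→R1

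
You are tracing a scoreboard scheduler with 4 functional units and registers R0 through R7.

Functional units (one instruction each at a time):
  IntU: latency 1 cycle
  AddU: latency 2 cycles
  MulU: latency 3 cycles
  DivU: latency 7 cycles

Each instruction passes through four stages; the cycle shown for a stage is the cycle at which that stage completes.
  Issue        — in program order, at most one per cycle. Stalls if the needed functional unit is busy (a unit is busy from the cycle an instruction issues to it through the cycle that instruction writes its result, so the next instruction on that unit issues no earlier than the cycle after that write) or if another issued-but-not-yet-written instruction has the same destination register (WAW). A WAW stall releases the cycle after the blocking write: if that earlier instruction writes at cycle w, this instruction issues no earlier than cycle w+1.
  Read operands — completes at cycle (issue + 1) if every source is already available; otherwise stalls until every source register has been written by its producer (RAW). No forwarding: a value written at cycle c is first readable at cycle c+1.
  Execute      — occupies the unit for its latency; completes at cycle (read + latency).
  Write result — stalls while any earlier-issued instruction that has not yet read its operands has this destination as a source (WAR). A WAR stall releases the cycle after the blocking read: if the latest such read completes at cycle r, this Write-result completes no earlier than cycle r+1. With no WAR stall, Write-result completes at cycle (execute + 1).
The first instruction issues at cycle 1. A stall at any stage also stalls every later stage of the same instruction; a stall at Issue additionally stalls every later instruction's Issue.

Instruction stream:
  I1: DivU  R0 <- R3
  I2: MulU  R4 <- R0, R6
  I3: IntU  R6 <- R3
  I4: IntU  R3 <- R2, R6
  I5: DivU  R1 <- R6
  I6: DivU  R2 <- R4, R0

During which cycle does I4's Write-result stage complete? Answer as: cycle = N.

[1] I1→DivU
[2] I1 RO; I2→MulU
[3] I3→IntU
[4] I3 RO
[5] I3 EX
[9] I1 EX
[10] I1 WR R0
[11] I2 RO
[12] I3 WR R6
[13] I4→IntU
[14] I2 EX; I4 RO; I5→DivU
[15] I2 WR R4; I4 EX; I5 RO
[16] I4 WR R3
[22] I5 EX
[23] I5 WR R1
[24] I6→DivU
[25] I6 RO
[32] I6 EX
[33] I6 WR R2

cycle = 16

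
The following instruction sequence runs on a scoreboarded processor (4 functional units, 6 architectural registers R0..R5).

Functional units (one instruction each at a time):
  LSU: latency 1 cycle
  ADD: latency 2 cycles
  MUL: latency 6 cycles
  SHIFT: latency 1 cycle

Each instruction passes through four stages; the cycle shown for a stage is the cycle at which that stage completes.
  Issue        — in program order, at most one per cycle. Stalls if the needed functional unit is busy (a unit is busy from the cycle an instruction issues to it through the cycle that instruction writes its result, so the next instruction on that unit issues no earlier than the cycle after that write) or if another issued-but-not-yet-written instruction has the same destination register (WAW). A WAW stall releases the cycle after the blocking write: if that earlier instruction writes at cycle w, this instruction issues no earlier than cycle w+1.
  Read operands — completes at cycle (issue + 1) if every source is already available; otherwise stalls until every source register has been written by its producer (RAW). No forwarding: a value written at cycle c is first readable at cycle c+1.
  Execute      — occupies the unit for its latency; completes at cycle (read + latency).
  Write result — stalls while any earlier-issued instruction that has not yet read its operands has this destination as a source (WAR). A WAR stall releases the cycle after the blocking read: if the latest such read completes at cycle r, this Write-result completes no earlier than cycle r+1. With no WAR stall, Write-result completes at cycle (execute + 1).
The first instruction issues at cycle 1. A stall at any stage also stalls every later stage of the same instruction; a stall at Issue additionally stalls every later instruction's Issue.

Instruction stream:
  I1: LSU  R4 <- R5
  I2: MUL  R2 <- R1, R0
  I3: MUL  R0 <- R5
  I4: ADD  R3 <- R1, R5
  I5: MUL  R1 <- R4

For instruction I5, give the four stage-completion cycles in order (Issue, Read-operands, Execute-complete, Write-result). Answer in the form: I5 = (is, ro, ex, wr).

I5 = (20, 21, 27, 28)

  I1 | 1 | 2 | 3 | 4
  I2 | 2 | 3 | 9 | 10
  I3 | 11 | 12 | 18 | 19   struct: MUL busy until I2 writes@10
  I4 | 12 | 13 | 15 | 16
  I5 | 20 | 21 | 27 | 28   struct: MUL busy until I3 writes@19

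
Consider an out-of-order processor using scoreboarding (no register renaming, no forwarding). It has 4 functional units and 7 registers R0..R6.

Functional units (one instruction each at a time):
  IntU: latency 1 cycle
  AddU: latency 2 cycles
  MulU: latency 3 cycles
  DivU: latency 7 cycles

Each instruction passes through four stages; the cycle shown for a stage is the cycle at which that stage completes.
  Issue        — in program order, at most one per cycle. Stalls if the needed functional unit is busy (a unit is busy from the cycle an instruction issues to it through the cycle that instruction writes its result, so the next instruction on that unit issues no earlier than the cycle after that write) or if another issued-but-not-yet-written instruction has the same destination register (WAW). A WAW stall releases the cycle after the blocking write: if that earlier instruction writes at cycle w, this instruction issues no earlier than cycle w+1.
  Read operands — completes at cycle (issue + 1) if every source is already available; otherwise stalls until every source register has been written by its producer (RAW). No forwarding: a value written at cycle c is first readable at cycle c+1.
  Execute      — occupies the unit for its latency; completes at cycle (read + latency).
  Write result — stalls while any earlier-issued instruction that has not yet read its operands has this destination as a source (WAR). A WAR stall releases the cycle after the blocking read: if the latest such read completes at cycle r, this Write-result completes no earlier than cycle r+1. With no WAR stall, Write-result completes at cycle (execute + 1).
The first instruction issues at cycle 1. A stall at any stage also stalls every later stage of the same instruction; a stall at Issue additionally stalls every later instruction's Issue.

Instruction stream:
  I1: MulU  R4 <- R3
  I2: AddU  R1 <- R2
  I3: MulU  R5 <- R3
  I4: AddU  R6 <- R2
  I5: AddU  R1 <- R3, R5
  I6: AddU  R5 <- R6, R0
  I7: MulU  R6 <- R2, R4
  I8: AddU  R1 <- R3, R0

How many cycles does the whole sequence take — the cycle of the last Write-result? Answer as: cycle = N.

cycle = 27

1) issue 1, read 2, done 5, write 6
2) issue 2, read 3, done 5, write 6
3) issue 7, read 8, done 11, write 12  <struct: MulU busy until I1 writes@6>
4) issue 8, read 9, done 11, write 12
5) issue 13, read 14, done 16, write 17  <struct: AddU busy until I4 writes@12>
6) issue 18, read 19, done 21, write 22  <struct: AddU busy until I5 writes@17>
7) issue 19, read 20, done 23, write 24
8) issue 23, read 24, done 26, write 27  <struct: AddU busy until I6 writes@22>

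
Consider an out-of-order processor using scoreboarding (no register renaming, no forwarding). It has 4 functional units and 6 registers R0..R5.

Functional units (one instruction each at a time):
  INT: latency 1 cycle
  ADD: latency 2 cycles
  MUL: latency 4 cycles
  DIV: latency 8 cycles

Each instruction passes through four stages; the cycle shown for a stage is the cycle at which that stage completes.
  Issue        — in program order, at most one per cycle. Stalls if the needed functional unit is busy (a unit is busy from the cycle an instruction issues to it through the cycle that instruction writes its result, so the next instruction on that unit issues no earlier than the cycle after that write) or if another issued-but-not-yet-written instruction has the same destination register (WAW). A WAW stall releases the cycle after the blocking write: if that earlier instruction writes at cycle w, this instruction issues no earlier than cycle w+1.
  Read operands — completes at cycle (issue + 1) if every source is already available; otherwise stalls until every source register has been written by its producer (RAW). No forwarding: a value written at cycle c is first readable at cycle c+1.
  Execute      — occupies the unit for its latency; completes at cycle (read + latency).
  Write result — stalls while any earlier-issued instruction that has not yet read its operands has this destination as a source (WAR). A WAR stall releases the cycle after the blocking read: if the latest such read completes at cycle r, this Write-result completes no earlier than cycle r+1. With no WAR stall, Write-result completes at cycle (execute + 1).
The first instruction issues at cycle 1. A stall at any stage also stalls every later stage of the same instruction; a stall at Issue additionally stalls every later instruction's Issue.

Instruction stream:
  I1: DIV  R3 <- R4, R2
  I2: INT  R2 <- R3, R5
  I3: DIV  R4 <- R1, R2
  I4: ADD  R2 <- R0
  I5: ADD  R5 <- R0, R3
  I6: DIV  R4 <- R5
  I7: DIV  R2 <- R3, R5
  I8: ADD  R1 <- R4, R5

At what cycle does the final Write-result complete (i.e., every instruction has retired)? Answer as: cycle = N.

c1: I1→DIV
c2: I1 RO | I2→INT
c10: I1 EX
c11: I1 WR R3
c12: I2 RO | I3→DIV
c13: I2 EX
c14: I2 WR R2
c15: I3 RO | I4→ADD
c16: I4 RO
c18: I4 EX
c19: I4 WR R2
c20: I5→ADD
c21: I5 RO
c23: I3 EX | I5 EX
c24: I3 WR R4 | I5 WR R5
c25: I6→DIV
c26: I6 RO
c34: I6 EX
c35: I6 WR R4
c36: I7→DIV
c37: I7 RO | I8→ADD
c38: I8 RO
c40: I8 EX
c41: I8 WR R1
c45: I7 EX
c46: I7 WR R2

cycle = 46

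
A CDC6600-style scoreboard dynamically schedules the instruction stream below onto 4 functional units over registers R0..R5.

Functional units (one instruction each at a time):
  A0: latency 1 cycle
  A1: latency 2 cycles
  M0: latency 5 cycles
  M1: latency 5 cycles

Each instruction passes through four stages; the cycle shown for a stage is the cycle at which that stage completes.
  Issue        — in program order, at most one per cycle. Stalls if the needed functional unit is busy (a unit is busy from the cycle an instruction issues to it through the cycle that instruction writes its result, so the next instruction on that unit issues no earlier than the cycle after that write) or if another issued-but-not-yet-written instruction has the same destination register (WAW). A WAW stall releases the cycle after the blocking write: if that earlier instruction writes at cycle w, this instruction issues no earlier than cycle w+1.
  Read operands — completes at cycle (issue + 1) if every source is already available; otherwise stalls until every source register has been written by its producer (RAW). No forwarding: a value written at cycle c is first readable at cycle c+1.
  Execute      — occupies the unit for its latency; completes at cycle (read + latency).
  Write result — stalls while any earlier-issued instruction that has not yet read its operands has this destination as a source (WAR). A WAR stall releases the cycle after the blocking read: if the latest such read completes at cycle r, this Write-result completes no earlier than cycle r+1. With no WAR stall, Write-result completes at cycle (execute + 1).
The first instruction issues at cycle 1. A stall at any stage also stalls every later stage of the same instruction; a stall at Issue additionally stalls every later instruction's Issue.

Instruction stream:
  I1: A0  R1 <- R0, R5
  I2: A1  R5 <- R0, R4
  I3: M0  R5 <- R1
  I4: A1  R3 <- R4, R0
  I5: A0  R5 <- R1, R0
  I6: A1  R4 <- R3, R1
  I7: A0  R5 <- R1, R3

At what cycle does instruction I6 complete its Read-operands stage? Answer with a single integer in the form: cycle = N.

cycle = 17

cycle 1: I1→A0
cycle 2: I1 RO, I2→A1
cycle 3: I1 EX, I2 RO
cycle 4: I1 WR R1
cycle 5: I2 EX
cycle 6: I2 WR R5
cycle 7: I3→M0
cycle 8: I3 RO, I4→A1
cycle 9: I4 RO
cycle 11: I4 EX
cycle 12: I4 WR R3
cycle 13: I3 EX
cycle 14: I3 WR R5
cycle 15: I5→A0
cycle 16: I5 RO, I6→A1
cycle 17: I5 EX, I6 RO
cycle 18: I5 WR R5
cycle 19: I6 EX, I7→A0
cycle 20: I6 WR R4, I7 RO
cycle 21: I7 EX
cycle 22: I7 WR R5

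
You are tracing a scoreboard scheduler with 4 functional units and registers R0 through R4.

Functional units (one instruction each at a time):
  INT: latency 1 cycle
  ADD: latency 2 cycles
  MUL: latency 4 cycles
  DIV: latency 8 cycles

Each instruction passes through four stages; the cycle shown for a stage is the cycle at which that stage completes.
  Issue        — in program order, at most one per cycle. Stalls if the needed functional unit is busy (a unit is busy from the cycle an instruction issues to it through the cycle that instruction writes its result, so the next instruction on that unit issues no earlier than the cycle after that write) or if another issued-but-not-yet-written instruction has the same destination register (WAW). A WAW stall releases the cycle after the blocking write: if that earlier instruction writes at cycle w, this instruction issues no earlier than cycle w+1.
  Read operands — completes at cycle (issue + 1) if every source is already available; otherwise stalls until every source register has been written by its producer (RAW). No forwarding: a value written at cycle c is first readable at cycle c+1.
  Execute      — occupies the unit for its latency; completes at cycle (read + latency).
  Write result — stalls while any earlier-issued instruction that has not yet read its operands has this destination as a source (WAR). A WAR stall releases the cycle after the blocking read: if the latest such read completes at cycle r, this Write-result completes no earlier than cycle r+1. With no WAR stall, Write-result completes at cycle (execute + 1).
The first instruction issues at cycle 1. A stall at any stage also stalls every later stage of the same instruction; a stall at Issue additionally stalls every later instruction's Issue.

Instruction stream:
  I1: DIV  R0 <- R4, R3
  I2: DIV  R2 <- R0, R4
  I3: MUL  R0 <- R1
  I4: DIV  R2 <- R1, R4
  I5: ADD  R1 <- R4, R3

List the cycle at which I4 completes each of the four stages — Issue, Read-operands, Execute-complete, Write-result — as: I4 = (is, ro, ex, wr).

I4 = (23, 24, 32, 33)

I1  is:1  ro:2  ex:10  wr:11
I2  is:12  ro:13  ex:21  wr:22  — struct: DIV busy until I1 writes@11
I3  is:13  ro:14  ex:18  wr:19
I4  is:23  ro:24  ex:32  wr:33  — struct: DIV busy until I2 writes@22
I5  is:24  ro:25  ex:27  wr:28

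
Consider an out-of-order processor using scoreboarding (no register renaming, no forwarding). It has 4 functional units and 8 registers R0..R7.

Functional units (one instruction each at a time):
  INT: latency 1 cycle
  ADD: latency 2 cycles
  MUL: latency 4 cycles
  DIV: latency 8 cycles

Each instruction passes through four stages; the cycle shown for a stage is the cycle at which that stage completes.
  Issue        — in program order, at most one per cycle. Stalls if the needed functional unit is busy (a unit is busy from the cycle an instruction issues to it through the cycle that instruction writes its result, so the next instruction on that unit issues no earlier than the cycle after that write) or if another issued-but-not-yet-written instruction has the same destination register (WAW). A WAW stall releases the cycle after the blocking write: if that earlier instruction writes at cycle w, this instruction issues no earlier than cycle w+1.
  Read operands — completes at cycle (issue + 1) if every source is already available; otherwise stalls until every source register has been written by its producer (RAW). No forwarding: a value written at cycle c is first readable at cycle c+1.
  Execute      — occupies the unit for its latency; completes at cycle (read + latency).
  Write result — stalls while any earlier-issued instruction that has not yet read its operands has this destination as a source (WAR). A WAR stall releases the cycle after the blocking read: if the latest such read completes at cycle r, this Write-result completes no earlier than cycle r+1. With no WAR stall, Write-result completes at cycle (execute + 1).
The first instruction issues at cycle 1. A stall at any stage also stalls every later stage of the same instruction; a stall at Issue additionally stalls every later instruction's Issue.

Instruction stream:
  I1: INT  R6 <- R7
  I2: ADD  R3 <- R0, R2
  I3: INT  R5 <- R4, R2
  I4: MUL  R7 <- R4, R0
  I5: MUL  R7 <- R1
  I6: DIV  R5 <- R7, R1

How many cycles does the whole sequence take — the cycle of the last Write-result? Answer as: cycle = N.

cycle 1: issue I1 (INT)
cycle 2: I1 read-ops | issue I2 (ADD)
cycle 3: I1 finished on INT | I2 read-ops
cycle 4: I1→R6
cycle 5: I2 finished on ADD | issue I3 (INT)
cycle 6: I2→R3 | I3 read-ops | issue I4 (MUL)
cycle 7: I3 finished on INT | I4 read-ops
cycle 8: I3→R5
cycle 11: I4 finished on MUL
cycle 12: I4→R7
cycle 13: issue I5 (MUL)
cycle 14: I5 read-ops | issue I6 (DIV)
cycle 18: I5 finished on MUL
cycle 19: I5→R7
cycle 20: I6 read-ops
cycle 28: I6 finished on DIV
cycle 29: I6→R5

cycle = 29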